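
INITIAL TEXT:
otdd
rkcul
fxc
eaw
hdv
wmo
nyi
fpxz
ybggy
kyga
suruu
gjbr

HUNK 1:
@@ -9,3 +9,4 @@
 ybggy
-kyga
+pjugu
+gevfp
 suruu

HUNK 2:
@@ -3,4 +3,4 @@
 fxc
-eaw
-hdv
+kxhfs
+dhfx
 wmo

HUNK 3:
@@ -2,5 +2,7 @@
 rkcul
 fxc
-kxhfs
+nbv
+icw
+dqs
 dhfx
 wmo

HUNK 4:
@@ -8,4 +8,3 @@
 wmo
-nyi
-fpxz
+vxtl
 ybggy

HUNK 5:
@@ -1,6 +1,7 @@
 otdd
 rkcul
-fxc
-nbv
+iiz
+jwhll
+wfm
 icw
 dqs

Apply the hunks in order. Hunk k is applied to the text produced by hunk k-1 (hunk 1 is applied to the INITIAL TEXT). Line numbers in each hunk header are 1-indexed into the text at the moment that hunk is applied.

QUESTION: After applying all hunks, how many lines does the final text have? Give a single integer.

Answer: 15

Derivation:
Hunk 1: at line 9 remove [kyga] add [pjugu,gevfp] -> 13 lines: otdd rkcul fxc eaw hdv wmo nyi fpxz ybggy pjugu gevfp suruu gjbr
Hunk 2: at line 3 remove [eaw,hdv] add [kxhfs,dhfx] -> 13 lines: otdd rkcul fxc kxhfs dhfx wmo nyi fpxz ybggy pjugu gevfp suruu gjbr
Hunk 3: at line 2 remove [kxhfs] add [nbv,icw,dqs] -> 15 lines: otdd rkcul fxc nbv icw dqs dhfx wmo nyi fpxz ybggy pjugu gevfp suruu gjbr
Hunk 4: at line 8 remove [nyi,fpxz] add [vxtl] -> 14 lines: otdd rkcul fxc nbv icw dqs dhfx wmo vxtl ybggy pjugu gevfp suruu gjbr
Hunk 5: at line 1 remove [fxc,nbv] add [iiz,jwhll,wfm] -> 15 lines: otdd rkcul iiz jwhll wfm icw dqs dhfx wmo vxtl ybggy pjugu gevfp suruu gjbr
Final line count: 15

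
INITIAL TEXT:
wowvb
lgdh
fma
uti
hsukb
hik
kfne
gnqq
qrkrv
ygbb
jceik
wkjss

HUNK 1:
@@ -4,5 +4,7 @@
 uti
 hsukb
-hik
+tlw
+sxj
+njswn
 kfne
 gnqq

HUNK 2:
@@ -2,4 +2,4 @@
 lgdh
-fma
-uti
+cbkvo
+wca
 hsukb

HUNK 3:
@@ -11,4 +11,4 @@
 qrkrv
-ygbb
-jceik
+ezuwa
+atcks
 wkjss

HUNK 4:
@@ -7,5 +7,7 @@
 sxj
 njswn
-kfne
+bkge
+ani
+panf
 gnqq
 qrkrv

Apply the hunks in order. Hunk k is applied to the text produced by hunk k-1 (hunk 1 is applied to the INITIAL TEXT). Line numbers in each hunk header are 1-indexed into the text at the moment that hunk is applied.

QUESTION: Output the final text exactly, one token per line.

Answer: wowvb
lgdh
cbkvo
wca
hsukb
tlw
sxj
njswn
bkge
ani
panf
gnqq
qrkrv
ezuwa
atcks
wkjss

Derivation:
Hunk 1: at line 4 remove [hik] add [tlw,sxj,njswn] -> 14 lines: wowvb lgdh fma uti hsukb tlw sxj njswn kfne gnqq qrkrv ygbb jceik wkjss
Hunk 2: at line 2 remove [fma,uti] add [cbkvo,wca] -> 14 lines: wowvb lgdh cbkvo wca hsukb tlw sxj njswn kfne gnqq qrkrv ygbb jceik wkjss
Hunk 3: at line 11 remove [ygbb,jceik] add [ezuwa,atcks] -> 14 lines: wowvb lgdh cbkvo wca hsukb tlw sxj njswn kfne gnqq qrkrv ezuwa atcks wkjss
Hunk 4: at line 7 remove [kfne] add [bkge,ani,panf] -> 16 lines: wowvb lgdh cbkvo wca hsukb tlw sxj njswn bkge ani panf gnqq qrkrv ezuwa atcks wkjss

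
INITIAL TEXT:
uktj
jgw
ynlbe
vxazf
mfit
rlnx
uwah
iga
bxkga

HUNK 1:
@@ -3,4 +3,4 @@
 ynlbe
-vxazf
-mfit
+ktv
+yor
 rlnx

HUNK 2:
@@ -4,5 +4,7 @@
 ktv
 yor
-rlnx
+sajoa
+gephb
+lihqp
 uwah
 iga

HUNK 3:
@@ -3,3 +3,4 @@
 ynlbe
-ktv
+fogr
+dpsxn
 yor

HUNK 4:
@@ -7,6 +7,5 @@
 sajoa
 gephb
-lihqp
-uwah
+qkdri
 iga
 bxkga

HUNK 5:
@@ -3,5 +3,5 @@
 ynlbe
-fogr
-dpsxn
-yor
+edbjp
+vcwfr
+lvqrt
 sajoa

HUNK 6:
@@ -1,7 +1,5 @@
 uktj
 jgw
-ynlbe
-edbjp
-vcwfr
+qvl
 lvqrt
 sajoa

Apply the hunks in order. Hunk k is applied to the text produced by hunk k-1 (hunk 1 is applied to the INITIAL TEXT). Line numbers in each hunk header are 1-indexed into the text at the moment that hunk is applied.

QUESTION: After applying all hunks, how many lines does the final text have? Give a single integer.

Hunk 1: at line 3 remove [vxazf,mfit] add [ktv,yor] -> 9 lines: uktj jgw ynlbe ktv yor rlnx uwah iga bxkga
Hunk 2: at line 4 remove [rlnx] add [sajoa,gephb,lihqp] -> 11 lines: uktj jgw ynlbe ktv yor sajoa gephb lihqp uwah iga bxkga
Hunk 3: at line 3 remove [ktv] add [fogr,dpsxn] -> 12 lines: uktj jgw ynlbe fogr dpsxn yor sajoa gephb lihqp uwah iga bxkga
Hunk 4: at line 7 remove [lihqp,uwah] add [qkdri] -> 11 lines: uktj jgw ynlbe fogr dpsxn yor sajoa gephb qkdri iga bxkga
Hunk 5: at line 3 remove [fogr,dpsxn,yor] add [edbjp,vcwfr,lvqrt] -> 11 lines: uktj jgw ynlbe edbjp vcwfr lvqrt sajoa gephb qkdri iga bxkga
Hunk 6: at line 1 remove [ynlbe,edbjp,vcwfr] add [qvl] -> 9 lines: uktj jgw qvl lvqrt sajoa gephb qkdri iga bxkga
Final line count: 9

Answer: 9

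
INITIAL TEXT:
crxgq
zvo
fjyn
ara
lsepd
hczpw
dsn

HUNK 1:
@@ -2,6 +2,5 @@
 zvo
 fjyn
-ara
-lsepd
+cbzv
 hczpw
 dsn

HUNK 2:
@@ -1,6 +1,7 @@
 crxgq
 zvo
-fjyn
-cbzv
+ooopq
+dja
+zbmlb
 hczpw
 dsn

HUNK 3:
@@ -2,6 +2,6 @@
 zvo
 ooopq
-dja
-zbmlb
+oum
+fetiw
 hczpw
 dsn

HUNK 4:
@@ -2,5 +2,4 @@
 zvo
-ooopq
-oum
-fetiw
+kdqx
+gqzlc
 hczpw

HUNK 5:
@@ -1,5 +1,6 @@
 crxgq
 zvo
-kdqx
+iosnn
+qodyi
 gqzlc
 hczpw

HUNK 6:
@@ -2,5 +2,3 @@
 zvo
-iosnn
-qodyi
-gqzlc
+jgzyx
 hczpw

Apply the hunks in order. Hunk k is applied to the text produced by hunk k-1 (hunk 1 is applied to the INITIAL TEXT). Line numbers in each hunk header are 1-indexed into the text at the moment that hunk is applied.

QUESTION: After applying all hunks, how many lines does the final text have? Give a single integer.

Answer: 5

Derivation:
Hunk 1: at line 2 remove [ara,lsepd] add [cbzv] -> 6 lines: crxgq zvo fjyn cbzv hczpw dsn
Hunk 2: at line 1 remove [fjyn,cbzv] add [ooopq,dja,zbmlb] -> 7 lines: crxgq zvo ooopq dja zbmlb hczpw dsn
Hunk 3: at line 2 remove [dja,zbmlb] add [oum,fetiw] -> 7 lines: crxgq zvo ooopq oum fetiw hczpw dsn
Hunk 4: at line 2 remove [ooopq,oum,fetiw] add [kdqx,gqzlc] -> 6 lines: crxgq zvo kdqx gqzlc hczpw dsn
Hunk 5: at line 1 remove [kdqx] add [iosnn,qodyi] -> 7 lines: crxgq zvo iosnn qodyi gqzlc hczpw dsn
Hunk 6: at line 2 remove [iosnn,qodyi,gqzlc] add [jgzyx] -> 5 lines: crxgq zvo jgzyx hczpw dsn
Final line count: 5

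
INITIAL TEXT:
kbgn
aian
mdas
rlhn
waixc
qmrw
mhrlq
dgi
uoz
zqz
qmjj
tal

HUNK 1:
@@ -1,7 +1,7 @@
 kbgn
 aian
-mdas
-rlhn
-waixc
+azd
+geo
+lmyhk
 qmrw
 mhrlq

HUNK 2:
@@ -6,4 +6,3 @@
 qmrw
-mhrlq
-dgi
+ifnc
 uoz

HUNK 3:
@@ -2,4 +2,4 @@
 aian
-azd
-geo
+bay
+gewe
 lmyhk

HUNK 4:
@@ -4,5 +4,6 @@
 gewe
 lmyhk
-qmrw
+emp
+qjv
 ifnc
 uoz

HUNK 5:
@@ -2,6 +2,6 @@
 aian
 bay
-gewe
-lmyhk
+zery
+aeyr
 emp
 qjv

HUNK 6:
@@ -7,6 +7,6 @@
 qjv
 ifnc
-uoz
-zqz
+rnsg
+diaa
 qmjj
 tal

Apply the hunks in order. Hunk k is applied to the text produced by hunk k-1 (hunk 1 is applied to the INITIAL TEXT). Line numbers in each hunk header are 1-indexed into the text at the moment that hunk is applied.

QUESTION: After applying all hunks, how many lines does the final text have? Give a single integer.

Answer: 12

Derivation:
Hunk 1: at line 1 remove [mdas,rlhn,waixc] add [azd,geo,lmyhk] -> 12 lines: kbgn aian azd geo lmyhk qmrw mhrlq dgi uoz zqz qmjj tal
Hunk 2: at line 6 remove [mhrlq,dgi] add [ifnc] -> 11 lines: kbgn aian azd geo lmyhk qmrw ifnc uoz zqz qmjj tal
Hunk 3: at line 2 remove [azd,geo] add [bay,gewe] -> 11 lines: kbgn aian bay gewe lmyhk qmrw ifnc uoz zqz qmjj tal
Hunk 4: at line 4 remove [qmrw] add [emp,qjv] -> 12 lines: kbgn aian bay gewe lmyhk emp qjv ifnc uoz zqz qmjj tal
Hunk 5: at line 2 remove [gewe,lmyhk] add [zery,aeyr] -> 12 lines: kbgn aian bay zery aeyr emp qjv ifnc uoz zqz qmjj tal
Hunk 6: at line 7 remove [uoz,zqz] add [rnsg,diaa] -> 12 lines: kbgn aian bay zery aeyr emp qjv ifnc rnsg diaa qmjj tal
Final line count: 12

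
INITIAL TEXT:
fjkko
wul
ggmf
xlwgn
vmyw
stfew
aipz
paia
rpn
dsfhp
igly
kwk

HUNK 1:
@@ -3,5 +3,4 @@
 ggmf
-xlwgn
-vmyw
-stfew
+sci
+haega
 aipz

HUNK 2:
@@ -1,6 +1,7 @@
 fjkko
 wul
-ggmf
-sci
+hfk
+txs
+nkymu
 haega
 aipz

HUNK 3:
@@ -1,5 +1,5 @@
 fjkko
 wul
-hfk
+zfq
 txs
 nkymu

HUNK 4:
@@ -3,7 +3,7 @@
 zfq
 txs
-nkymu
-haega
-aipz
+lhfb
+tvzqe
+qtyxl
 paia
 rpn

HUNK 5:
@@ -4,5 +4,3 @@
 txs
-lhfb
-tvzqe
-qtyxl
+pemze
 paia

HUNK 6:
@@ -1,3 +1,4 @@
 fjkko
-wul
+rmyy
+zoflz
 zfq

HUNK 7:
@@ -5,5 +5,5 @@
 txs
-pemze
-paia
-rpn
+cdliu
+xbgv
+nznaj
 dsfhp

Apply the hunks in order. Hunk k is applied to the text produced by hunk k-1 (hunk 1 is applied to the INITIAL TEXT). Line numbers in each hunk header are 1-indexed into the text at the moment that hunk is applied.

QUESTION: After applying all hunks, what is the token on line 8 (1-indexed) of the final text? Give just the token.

Hunk 1: at line 3 remove [xlwgn,vmyw,stfew] add [sci,haega] -> 11 lines: fjkko wul ggmf sci haega aipz paia rpn dsfhp igly kwk
Hunk 2: at line 1 remove [ggmf,sci] add [hfk,txs,nkymu] -> 12 lines: fjkko wul hfk txs nkymu haega aipz paia rpn dsfhp igly kwk
Hunk 3: at line 1 remove [hfk] add [zfq] -> 12 lines: fjkko wul zfq txs nkymu haega aipz paia rpn dsfhp igly kwk
Hunk 4: at line 3 remove [nkymu,haega,aipz] add [lhfb,tvzqe,qtyxl] -> 12 lines: fjkko wul zfq txs lhfb tvzqe qtyxl paia rpn dsfhp igly kwk
Hunk 5: at line 4 remove [lhfb,tvzqe,qtyxl] add [pemze] -> 10 lines: fjkko wul zfq txs pemze paia rpn dsfhp igly kwk
Hunk 6: at line 1 remove [wul] add [rmyy,zoflz] -> 11 lines: fjkko rmyy zoflz zfq txs pemze paia rpn dsfhp igly kwk
Hunk 7: at line 5 remove [pemze,paia,rpn] add [cdliu,xbgv,nznaj] -> 11 lines: fjkko rmyy zoflz zfq txs cdliu xbgv nznaj dsfhp igly kwk
Final line 8: nznaj

Answer: nznaj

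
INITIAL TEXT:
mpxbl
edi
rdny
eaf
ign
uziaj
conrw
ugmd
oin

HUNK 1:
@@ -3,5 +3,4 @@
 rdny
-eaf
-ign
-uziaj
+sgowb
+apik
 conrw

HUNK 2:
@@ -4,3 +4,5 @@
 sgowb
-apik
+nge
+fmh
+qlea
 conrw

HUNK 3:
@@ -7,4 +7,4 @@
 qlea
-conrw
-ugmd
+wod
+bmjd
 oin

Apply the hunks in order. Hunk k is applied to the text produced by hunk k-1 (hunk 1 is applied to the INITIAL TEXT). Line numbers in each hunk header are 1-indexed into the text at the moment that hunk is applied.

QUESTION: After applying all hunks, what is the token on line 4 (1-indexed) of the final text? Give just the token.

Hunk 1: at line 3 remove [eaf,ign,uziaj] add [sgowb,apik] -> 8 lines: mpxbl edi rdny sgowb apik conrw ugmd oin
Hunk 2: at line 4 remove [apik] add [nge,fmh,qlea] -> 10 lines: mpxbl edi rdny sgowb nge fmh qlea conrw ugmd oin
Hunk 3: at line 7 remove [conrw,ugmd] add [wod,bmjd] -> 10 lines: mpxbl edi rdny sgowb nge fmh qlea wod bmjd oin
Final line 4: sgowb

Answer: sgowb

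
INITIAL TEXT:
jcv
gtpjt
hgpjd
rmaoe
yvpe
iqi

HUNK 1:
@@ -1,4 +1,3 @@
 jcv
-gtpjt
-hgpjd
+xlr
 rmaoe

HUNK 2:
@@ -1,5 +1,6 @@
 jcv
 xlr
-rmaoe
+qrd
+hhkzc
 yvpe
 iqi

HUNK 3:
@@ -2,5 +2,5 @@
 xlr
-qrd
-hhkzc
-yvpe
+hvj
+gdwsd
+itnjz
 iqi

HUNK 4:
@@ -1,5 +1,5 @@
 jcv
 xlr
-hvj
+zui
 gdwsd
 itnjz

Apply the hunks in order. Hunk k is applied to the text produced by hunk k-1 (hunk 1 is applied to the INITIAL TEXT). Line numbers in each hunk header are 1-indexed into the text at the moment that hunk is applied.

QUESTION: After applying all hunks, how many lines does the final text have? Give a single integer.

Answer: 6

Derivation:
Hunk 1: at line 1 remove [gtpjt,hgpjd] add [xlr] -> 5 lines: jcv xlr rmaoe yvpe iqi
Hunk 2: at line 1 remove [rmaoe] add [qrd,hhkzc] -> 6 lines: jcv xlr qrd hhkzc yvpe iqi
Hunk 3: at line 2 remove [qrd,hhkzc,yvpe] add [hvj,gdwsd,itnjz] -> 6 lines: jcv xlr hvj gdwsd itnjz iqi
Hunk 4: at line 1 remove [hvj] add [zui] -> 6 lines: jcv xlr zui gdwsd itnjz iqi
Final line count: 6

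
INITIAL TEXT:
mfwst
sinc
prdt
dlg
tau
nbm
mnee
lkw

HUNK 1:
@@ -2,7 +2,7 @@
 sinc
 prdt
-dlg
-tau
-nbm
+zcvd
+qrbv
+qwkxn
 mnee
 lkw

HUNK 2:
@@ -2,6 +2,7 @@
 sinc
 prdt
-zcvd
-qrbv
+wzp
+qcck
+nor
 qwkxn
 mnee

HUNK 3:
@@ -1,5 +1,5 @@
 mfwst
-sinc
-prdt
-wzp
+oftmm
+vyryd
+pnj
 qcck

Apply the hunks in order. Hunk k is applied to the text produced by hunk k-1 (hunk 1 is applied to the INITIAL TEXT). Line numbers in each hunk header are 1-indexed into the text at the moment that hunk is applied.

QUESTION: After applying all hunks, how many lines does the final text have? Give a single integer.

Answer: 9

Derivation:
Hunk 1: at line 2 remove [dlg,tau,nbm] add [zcvd,qrbv,qwkxn] -> 8 lines: mfwst sinc prdt zcvd qrbv qwkxn mnee lkw
Hunk 2: at line 2 remove [zcvd,qrbv] add [wzp,qcck,nor] -> 9 lines: mfwst sinc prdt wzp qcck nor qwkxn mnee lkw
Hunk 3: at line 1 remove [sinc,prdt,wzp] add [oftmm,vyryd,pnj] -> 9 lines: mfwst oftmm vyryd pnj qcck nor qwkxn mnee lkw
Final line count: 9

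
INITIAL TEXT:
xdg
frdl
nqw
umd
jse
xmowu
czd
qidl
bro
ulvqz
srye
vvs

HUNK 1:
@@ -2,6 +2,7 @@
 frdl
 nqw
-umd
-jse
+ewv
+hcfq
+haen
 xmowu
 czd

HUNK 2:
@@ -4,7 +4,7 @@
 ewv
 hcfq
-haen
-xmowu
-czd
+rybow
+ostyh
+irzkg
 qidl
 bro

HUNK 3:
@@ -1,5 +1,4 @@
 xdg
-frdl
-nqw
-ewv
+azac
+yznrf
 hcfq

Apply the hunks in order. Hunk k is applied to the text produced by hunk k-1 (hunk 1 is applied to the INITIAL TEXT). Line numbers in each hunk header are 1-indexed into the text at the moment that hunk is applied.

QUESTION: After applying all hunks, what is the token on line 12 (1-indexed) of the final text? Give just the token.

Hunk 1: at line 2 remove [umd,jse] add [ewv,hcfq,haen] -> 13 lines: xdg frdl nqw ewv hcfq haen xmowu czd qidl bro ulvqz srye vvs
Hunk 2: at line 4 remove [haen,xmowu,czd] add [rybow,ostyh,irzkg] -> 13 lines: xdg frdl nqw ewv hcfq rybow ostyh irzkg qidl bro ulvqz srye vvs
Hunk 3: at line 1 remove [frdl,nqw,ewv] add [azac,yznrf] -> 12 lines: xdg azac yznrf hcfq rybow ostyh irzkg qidl bro ulvqz srye vvs
Final line 12: vvs

Answer: vvs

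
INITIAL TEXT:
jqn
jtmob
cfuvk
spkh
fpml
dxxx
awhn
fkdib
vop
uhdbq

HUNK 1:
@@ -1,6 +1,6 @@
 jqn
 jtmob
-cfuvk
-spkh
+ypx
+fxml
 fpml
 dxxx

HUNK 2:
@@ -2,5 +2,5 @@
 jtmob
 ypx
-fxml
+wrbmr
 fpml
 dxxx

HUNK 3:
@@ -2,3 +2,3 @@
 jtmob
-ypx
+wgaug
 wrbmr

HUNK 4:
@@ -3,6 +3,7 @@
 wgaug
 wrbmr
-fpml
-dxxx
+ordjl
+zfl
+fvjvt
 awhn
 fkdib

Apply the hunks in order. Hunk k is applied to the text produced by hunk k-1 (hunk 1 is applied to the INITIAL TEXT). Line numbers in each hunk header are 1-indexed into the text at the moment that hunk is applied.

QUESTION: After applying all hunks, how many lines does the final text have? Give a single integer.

Hunk 1: at line 1 remove [cfuvk,spkh] add [ypx,fxml] -> 10 lines: jqn jtmob ypx fxml fpml dxxx awhn fkdib vop uhdbq
Hunk 2: at line 2 remove [fxml] add [wrbmr] -> 10 lines: jqn jtmob ypx wrbmr fpml dxxx awhn fkdib vop uhdbq
Hunk 3: at line 2 remove [ypx] add [wgaug] -> 10 lines: jqn jtmob wgaug wrbmr fpml dxxx awhn fkdib vop uhdbq
Hunk 4: at line 3 remove [fpml,dxxx] add [ordjl,zfl,fvjvt] -> 11 lines: jqn jtmob wgaug wrbmr ordjl zfl fvjvt awhn fkdib vop uhdbq
Final line count: 11

Answer: 11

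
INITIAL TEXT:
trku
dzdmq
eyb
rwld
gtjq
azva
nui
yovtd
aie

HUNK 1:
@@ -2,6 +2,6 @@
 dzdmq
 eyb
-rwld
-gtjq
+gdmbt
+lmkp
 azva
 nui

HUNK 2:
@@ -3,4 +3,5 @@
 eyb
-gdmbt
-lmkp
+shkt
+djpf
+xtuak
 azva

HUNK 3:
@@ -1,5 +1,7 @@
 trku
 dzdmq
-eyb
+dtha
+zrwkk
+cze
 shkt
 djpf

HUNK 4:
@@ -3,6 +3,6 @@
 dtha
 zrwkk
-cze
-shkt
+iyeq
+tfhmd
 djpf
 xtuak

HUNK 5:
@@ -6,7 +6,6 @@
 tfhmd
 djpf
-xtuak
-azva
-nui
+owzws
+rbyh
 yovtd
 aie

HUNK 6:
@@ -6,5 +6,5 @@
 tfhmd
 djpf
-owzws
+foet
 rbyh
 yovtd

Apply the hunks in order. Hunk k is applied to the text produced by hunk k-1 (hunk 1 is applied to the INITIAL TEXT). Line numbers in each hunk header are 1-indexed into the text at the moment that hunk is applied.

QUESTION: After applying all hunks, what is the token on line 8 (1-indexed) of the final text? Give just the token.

Hunk 1: at line 2 remove [rwld,gtjq] add [gdmbt,lmkp] -> 9 lines: trku dzdmq eyb gdmbt lmkp azva nui yovtd aie
Hunk 2: at line 3 remove [gdmbt,lmkp] add [shkt,djpf,xtuak] -> 10 lines: trku dzdmq eyb shkt djpf xtuak azva nui yovtd aie
Hunk 3: at line 1 remove [eyb] add [dtha,zrwkk,cze] -> 12 lines: trku dzdmq dtha zrwkk cze shkt djpf xtuak azva nui yovtd aie
Hunk 4: at line 3 remove [cze,shkt] add [iyeq,tfhmd] -> 12 lines: trku dzdmq dtha zrwkk iyeq tfhmd djpf xtuak azva nui yovtd aie
Hunk 5: at line 6 remove [xtuak,azva,nui] add [owzws,rbyh] -> 11 lines: trku dzdmq dtha zrwkk iyeq tfhmd djpf owzws rbyh yovtd aie
Hunk 6: at line 6 remove [owzws] add [foet] -> 11 lines: trku dzdmq dtha zrwkk iyeq tfhmd djpf foet rbyh yovtd aie
Final line 8: foet

Answer: foet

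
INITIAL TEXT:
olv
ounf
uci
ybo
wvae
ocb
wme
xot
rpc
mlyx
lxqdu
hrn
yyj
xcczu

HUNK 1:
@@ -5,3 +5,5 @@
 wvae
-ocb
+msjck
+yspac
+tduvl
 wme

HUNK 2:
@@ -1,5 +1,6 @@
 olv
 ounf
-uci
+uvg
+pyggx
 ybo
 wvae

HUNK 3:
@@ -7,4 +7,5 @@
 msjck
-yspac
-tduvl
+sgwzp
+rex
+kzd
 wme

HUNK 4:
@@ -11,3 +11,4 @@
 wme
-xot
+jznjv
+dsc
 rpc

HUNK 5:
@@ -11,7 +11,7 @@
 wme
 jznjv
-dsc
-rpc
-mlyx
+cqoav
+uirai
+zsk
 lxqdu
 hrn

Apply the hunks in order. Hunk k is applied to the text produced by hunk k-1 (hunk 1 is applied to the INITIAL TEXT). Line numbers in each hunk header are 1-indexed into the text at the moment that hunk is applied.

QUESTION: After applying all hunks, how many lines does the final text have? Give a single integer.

Answer: 19

Derivation:
Hunk 1: at line 5 remove [ocb] add [msjck,yspac,tduvl] -> 16 lines: olv ounf uci ybo wvae msjck yspac tduvl wme xot rpc mlyx lxqdu hrn yyj xcczu
Hunk 2: at line 1 remove [uci] add [uvg,pyggx] -> 17 lines: olv ounf uvg pyggx ybo wvae msjck yspac tduvl wme xot rpc mlyx lxqdu hrn yyj xcczu
Hunk 3: at line 7 remove [yspac,tduvl] add [sgwzp,rex,kzd] -> 18 lines: olv ounf uvg pyggx ybo wvae msjck sgwzp rex kzd wme xot rpc mlyx lxqdu hrn yyj xcczu
Hunk 4: at line 11 remove [xot] add [jznjv,dsc] -> 19 lines: olv ounf uvg pyggx ybo wvae msjck sgwzp rex kzd wme jznjv dsc rpc mlyx lxqdu hrn yyj xcczu
Hunk 5: at line 11 remove [dsc,rpc,mlyx] add [cqoav,uirai,zsk] -> 19 lines: olv ounf uvg pyggx ybo wvae msjck sgwzp rex kzd wme jznjv cqoav uirai zsk lxqdu hrn yyj xcczu
Final line count: 19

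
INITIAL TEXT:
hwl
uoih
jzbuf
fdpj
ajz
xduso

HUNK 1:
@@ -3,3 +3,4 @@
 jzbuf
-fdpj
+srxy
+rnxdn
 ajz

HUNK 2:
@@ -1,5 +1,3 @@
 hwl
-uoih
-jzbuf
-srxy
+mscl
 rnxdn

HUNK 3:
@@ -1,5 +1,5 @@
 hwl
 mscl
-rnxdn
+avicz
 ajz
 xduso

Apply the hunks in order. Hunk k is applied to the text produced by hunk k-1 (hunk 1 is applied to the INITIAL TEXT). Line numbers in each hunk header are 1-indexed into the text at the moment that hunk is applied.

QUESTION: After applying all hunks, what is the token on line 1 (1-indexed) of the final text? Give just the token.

Hunk 1: at line 3 remove [fdpj] add [srxy,rnxdn] -> 7 lines: hwl uoih jzbuf srxy rnxdn ajz xduso
Hunk 2: at line 1 remove [uoih,jzbuf,srxy] add [mscl] -> 5 lines: hwl mscl rnxdn ajz xduso
Hunk 3: at line 1 remove [rnxdn] add [avicz] -> 5 lines: hwl mscl avicz ajz xduso
Final line 1: hwl

Answer: hwl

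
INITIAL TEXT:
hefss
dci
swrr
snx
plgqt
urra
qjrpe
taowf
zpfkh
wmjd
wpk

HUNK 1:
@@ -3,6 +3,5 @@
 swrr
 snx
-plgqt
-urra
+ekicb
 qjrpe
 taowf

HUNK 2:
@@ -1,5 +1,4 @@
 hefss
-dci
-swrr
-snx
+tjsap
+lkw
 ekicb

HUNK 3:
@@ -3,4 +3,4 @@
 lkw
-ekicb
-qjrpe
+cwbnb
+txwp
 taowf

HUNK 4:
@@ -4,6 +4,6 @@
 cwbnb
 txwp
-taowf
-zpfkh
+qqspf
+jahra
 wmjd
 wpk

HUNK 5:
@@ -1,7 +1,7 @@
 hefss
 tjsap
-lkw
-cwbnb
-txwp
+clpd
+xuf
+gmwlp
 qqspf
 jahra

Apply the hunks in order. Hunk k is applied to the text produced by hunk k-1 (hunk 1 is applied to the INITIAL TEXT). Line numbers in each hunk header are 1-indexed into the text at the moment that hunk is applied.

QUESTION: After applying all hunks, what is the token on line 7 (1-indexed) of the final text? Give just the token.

Hunk 1: at line 3 remove [plgqt,urra] add [ekicb] -> 10 lines: hefss dci swrr snx ekicb qjrpe taowf zpfkh wmjd wpk
Hunk 2: at line 1 remove [dci,swrr,snx] add [tjsap,lkw] -> 9 lines: hefss tjsap lkw ekicb qjrpe taowf zpfkh wmjd wpk
Hunk 3: at line 3 remove [ekicb,qjrpe] add [cwbnb,txwp] -> 9 lines: hefss tjsap lkw cwbnb txwp taowf zpfkh wmjd wpk
Hunk 4: at line 4 remove [taowf,zpfkh] add [qqspf,jahra] -> 9 lines: hefss tjsap lkw cwbnb txwp qqspf jahra wmjd wpk
Hunk 5: at line 1 remove [lkw,cwbnb,txwp] add [clpd,xuf,gmwlp] -> 9 lines: hefss tjsap clpd xuf gmwlp qqspf jahra wmjd wpk
Final line 7: jahra

Answer: jahra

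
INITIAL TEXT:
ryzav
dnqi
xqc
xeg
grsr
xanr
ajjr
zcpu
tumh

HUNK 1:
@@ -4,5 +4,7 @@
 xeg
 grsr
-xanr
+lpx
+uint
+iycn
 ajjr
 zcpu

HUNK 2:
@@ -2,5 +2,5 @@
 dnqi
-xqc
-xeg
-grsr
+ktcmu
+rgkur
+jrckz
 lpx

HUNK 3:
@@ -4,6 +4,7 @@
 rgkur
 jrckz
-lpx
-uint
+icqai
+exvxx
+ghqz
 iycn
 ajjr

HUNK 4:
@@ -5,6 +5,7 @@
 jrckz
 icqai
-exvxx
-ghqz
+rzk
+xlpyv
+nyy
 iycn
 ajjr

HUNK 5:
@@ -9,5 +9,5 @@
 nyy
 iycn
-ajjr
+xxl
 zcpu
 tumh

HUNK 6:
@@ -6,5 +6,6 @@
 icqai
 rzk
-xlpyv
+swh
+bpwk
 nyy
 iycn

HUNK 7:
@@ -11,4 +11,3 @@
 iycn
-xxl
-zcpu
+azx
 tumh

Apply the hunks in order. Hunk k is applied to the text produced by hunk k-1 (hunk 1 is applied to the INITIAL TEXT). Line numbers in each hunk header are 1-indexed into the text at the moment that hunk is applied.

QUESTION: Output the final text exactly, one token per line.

Answer: ryzav
dnqi
ktcmu
rgkur
jrckz
icqai
rzk
swh
bpwk
nyy
iycn
azx
tumh

Derivation:
Hunk 1: at line 4 remove [xanr] add [lpx,uint,iycn] -> 11 lines: ryzav dnqi xqc xeg grsr lpx uint iycn ajjr zcpu tumh
Hunk 2: at line 2 remove [xqc,xeg,grsr] add [ktcmu,rgkur,jrckz] -> 11 lines: ryzav dnqi ktcmu rgkur jrckz lpx uint iycn ajjr zcpu tumh
Hunk 3: at line 4 remove [lpx,uint] add [icqai,exvxx,ghqz] -> 12 lines: ryzav dnqi ktcmu rgkur jrckz icqai exvxx ghqz iycn ajjr zcpu tumh
Hunk 4: at line 5 remove [exvxx,ghqz] add [rzk,xlpyv,nyy] -> 13 lines: ryzav dnqi ktcmu rgkur jrckz icqai rzk xlpyv nyy iycn ajjr zcpu tumh
Hunk 5: at line 9 remove [ajjr] add [xxl] -> 13 lines: ryzav dnqi ktcmu rgkur jrckz icqai rzk xlpyv nyy iycn xxl zcpu tumh
Hunk 6: at line 6 remove [xlpyv] add [swh,bpwk] -> 14 lines: ryzav dnqi ktcmu rgkur jrckz icqai rzk swh bpwk nyy iycn xxl zcpu tumh
Hunk 7: at line 11 remove [xxl,zcpu] add [azx] -> 13 lines: ryzav dnqi ktcmu rgkur jrckz icqai rzk swh bpwk nyy iycn azx tumh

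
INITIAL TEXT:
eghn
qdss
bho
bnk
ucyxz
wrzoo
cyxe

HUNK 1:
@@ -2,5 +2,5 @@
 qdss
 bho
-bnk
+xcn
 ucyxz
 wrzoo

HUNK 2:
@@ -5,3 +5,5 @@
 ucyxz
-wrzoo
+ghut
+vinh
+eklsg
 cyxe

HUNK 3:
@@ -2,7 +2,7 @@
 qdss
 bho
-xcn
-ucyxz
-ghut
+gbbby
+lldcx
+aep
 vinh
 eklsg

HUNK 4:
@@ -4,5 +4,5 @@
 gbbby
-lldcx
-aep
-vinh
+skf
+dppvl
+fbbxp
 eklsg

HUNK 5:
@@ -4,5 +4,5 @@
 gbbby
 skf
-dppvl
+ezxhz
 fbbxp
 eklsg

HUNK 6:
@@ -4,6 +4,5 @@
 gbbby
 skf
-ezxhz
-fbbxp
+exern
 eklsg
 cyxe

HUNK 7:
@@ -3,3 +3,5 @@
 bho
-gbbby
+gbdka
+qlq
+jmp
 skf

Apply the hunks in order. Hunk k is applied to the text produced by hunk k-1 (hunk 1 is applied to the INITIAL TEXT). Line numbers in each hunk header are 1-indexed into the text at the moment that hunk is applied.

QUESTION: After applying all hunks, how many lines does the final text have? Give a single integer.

Answer: 10

Derivation:
Hunk 1: at line 2 remove [bnk] add [xcn] -> 7 lines: eghn qdss bho xcn ucyxz wrzoo cyxe
Hunk 2: at line 5 remove [wrzoo] add [ghut,vinh,eklsg] -> 9 lines: eghn qdss bho xcn ucyxz ghut vinh eklsg cyxe
Hunk 3: at line 2 remove [xcn,ucyxz,ghut] add [gbbby,lldcx,aep] -> 9 lines: eghn qdss bho gbbby lldcx aep vinh eklsg cyxe
Hunk 4: at line 4 remove [lldcx,aep,vinh] add [skf,dppvl,fbbxp] -> 9 lines: eghn qdss bho gbbby skf dppvl fbbxp eklsg cyxe
Hunk 5: at line 4 remove [dppvl] add [ezxhz] -> 9 lines: eghn qdss bho gbbby skf ezxhz fbbxp eklsg cyxe
Hunk 6: at line 4 remove [ezxhz,fbbxp] add [exern] -> 8 lines: eghn qdss bho gbbby skf exern eklsg cyxe
Hunk 7: at line 3 remove [gbbby] add [gbdka,qlq,jmp] -> 10 lines: eghn qdss bho gbdka qlq jmp skf exern eklsg cyxe
Final line count: 10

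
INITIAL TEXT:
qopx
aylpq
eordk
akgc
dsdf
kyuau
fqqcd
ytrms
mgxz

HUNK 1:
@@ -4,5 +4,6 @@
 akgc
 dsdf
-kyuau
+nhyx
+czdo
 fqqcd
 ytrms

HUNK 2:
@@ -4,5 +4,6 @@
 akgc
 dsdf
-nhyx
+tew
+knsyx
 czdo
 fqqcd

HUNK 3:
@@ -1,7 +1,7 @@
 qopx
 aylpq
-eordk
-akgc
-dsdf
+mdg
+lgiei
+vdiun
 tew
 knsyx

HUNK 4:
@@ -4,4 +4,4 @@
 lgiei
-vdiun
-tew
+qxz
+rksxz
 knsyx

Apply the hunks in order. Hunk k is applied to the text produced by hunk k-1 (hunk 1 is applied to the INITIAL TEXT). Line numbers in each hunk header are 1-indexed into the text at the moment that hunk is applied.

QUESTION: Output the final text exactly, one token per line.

Hunk 1: at line 4 remove [kyuau] add [nhyx,czdo] -> 10 lines: qopx aylpq eordk akgc dsdf nhyx czdo fqqcd ytrms mgxz
Hunk 2: at line 4 remove [nhyx] add [tew,knsyx] -> 11 lines: qopx aylpq eordk akgc dsdf tew knsyx czdo fqqcd ytrms mgxz
Hunk 3: at line 1 remove [eordk,akgc,dsdf] add [mdg,lgiei,vdiun] -> 11 lines: qopx aylpq mdg lgiei vdiun tew knsyx czdo fqqcd ytrms mgxz
Hunk 4: at line 4 remove [vdiun,tew] add [qxz,rksxz] -> 11 lines: qopx aylpq mdg lgiei qxz rksxz knsyx czdo fqqcd ytrms mgxz

Answer: qopx
aylpq
mdg
lgiei
qxz
rksxz
knsyx
czdo
fqqcd
ytrms
mgxz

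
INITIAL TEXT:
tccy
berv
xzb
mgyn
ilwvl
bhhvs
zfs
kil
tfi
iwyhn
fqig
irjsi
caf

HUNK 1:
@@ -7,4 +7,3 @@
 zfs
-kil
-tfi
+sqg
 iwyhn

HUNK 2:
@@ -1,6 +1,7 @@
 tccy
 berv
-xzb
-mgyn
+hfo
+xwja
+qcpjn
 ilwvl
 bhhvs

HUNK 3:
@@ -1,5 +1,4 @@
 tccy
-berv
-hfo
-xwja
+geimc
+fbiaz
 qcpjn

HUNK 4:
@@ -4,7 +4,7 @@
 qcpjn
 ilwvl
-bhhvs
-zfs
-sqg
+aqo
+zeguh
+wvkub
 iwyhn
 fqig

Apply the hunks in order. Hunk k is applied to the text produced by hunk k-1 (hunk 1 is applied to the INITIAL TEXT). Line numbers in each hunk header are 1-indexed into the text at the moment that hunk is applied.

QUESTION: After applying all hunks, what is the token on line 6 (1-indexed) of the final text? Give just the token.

Hunk 1: at line 7 remove [kil,tfi] add [sqg] -> 12 lines: tccy berv xzb mgyn ilwvl bhhvs zfs sqg iwyhn fqig irjsi caf
Hunk 2: at line 1 remove [xzb,mgyn] add [hfo,xwja,qcpjn] -> 13 lines: tccy berv hfo xwja qcpjn ilwvl bhhvs zfs sqg iwyhn fqig irjsi caf
Hunk 3: at line 1 remove [berv,hfo,xwja] add [geimc,fbiaz] -> 12 lines: tccy geimc fbiaz qcpjn ilwvl bhhvs zfs sqg iwyhn fqig irjsi caf
Hunk 4: at line 4 remove [bhhvs,zfs,sqg] add [aqo,zeguh,wvkub] -> 12 lines: tccy geimc fbiaz qcpjn ilwvl aqo zeguh wvkub iwyhn fqig irjsi caf
Final line 6: aqo

Answer: aqo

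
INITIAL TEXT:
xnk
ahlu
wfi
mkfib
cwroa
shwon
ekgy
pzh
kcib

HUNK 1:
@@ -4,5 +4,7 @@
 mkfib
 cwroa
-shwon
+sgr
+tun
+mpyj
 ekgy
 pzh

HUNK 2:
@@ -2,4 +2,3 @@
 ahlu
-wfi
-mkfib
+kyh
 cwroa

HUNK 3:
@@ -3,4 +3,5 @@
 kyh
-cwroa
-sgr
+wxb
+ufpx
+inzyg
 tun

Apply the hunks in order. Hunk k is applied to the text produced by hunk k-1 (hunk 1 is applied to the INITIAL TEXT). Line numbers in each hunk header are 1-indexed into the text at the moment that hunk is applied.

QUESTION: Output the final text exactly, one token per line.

Hunk 1: at line 4 remove [shwon] add [sgr,tun,mpyj] -> 11 lines: xnk ahlu wfi mkfib cwroa sgr tun mpyj ekgy pzh kcib
Hunk 2: at line 2 remove [wfi,mkfib] add [kyh] -> 10 lines: xnk ahlu kyh cwroa sgr tun mpyj ekgy pzh kcib
Hunk 3: at line 3 remove [cwroa,sgr] add [wxb,ufpx,inzyg] -> 11 lines: xnk ahlu kyh wxb ufpx inzyg tun mpyj ekgy pzh kcib

Answer: xnk
ahlu
kyh
wxb
ufpx
inzyg
tun
mpyj
ekgy
pzh
kcib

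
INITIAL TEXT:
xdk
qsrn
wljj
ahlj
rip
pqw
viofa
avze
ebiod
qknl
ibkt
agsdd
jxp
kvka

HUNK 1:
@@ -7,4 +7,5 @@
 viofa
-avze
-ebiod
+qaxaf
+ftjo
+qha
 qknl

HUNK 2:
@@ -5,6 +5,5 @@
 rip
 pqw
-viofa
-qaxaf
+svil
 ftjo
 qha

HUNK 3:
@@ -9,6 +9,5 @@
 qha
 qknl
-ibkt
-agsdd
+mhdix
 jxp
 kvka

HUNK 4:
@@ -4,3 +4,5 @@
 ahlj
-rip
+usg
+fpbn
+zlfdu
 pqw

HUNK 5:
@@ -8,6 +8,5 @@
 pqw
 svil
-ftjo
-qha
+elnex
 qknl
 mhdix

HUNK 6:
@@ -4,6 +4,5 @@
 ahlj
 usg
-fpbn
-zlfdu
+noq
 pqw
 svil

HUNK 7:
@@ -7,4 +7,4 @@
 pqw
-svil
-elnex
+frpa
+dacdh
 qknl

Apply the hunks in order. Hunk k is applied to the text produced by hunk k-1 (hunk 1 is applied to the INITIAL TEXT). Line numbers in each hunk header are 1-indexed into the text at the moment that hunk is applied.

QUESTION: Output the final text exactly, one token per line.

Answer: xdk
qsrn
wljj
ahlj
usg
noq
pqw
frpa
dacdh
qknl
mhdix
jxp
kvka

Derivation:
Hunk 1: at line 7 remove [avze,ebiod] add [qaxaf,ftjo,qha] -> 15 lines: xdk qsrn wljj ahlj rip pqw viofa qaxaf ftjo qha qknl ibkt agsdd jxp kvka
Hunk 2: at line 5 remove [viofa,qaxaf] add [svil] -> 14 lines: xdk qsrn wljj ahlj rip pqw svil ftjo qha qknl ibkt agsdd jxp kvka
Hunk 3: at line 9 remove [ibkt,agsdd] add [mhdix] -> 13 lines: xdk qsrn wljj ahlj rip pqw svil ftjo qha qknl mhdix jxp kvka
Hunk 4: at line 4 remove [rip] add [usg,fpbn,zlfdu] -> 15 lines: xdk qsrn wljj ahlj usg fpbn zlfdu pqw svil ftjo qha qknl mhdix jxp kvka
Hunk 5: at line 8 remove [ftjo,qha] add [elnex] -> 14 lines: xdk qsrn wljj ahlj usg fpbn zlfdu pqw svil elnex qknl mhdix jxp kvka
Hunk 6: at line 4 remove [fpbn,zlfdu] add [noq] -> 13 lines: xdk qsrn wljj ahlj usg noq pqw svil elnex qknl mhdix jxp kvka
Hunk 7: at line 7 remove [svil,elnex] add [frpa,dacdh] -> 13 lines: xdk qsrn wljj ahlj usg noq pqw frpa dacdh qknl mhdix jxp kvka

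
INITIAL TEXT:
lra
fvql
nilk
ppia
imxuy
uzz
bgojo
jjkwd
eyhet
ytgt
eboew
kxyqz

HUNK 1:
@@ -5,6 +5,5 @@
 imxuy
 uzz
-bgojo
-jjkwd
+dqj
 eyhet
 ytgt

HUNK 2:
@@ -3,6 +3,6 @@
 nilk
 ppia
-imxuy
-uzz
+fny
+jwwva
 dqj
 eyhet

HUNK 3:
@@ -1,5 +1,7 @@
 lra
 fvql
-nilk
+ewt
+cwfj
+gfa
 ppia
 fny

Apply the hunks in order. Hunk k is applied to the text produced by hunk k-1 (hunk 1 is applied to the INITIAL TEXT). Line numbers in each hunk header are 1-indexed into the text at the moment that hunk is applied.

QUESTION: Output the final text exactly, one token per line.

Answer: lra
fvql
ewt
cwfj
gfa
ppia
fny
jwwva
dqj
eyhet
ytgt
eboew
kxyqz

Derivation:
Hunk 1: at line 5 remove [bgojo,jjkwd] add [dqj] -> 11 lines: lra fvql nilk ppia imxuy uzz dqj eyhet ytgt eboew kxyqz
Hunk 2: at line 3 remove [imxuy,uzz] add [fny,jwwva] -> 11 lines: lra fvql nilk ppia fny jwwva dqj eyhet ytgt eboew kxyqz
Hunk 3: at line 1 remove [nilk] add [ewt,cwfj,gfa] -> 13 lines: lra fvql ewt cwfj gfa ppia fny jwwva dqj eyhet ytgt eboew kxyqz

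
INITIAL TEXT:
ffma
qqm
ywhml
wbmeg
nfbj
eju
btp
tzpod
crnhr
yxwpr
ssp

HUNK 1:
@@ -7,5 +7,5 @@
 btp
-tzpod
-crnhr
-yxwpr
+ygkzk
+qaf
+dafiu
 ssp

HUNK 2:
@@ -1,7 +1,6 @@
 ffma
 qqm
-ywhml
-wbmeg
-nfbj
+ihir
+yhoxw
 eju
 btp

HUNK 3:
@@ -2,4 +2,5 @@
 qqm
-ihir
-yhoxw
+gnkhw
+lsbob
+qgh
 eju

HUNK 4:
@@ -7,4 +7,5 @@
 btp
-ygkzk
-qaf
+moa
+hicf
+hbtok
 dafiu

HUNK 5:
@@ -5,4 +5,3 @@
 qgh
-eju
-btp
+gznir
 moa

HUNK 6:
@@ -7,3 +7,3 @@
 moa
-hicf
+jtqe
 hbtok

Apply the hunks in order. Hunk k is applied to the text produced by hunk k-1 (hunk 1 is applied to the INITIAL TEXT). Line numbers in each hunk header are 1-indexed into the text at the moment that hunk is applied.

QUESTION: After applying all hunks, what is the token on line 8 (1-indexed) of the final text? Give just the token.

Hunk 1: at line 7 remove [tzpod,crnhr,yxwpr] add [ygkzk,qaf,dafiu] -> 11 lines: ffma qqm ywhml wbmeg nfbj eju btp ygkzk qaf dafiu ssp
Hunk 2: at line 1 remove [ywhml,wbmeg,nfbj] add [ihir,yhoxw] -> 10 lines: ffma qqm ihir yhoxw eju btp ygkzk qaf dafiu ssp
Hunk 3: at line 2 remove [ihir,yhoxw] add [gnkhw,lsbob,qgh] -> 11 lines: ffma qqm gnkhw lsbob qgh eju btp ygkzk qaf dafiu ssp
Hunk 4: at line 7 remove [ygkzk,qaf] add [moa,hicf,hbtok] -> 12 lines: ffma qqm gnkhw lsbob qgh eju btp moa hicf hbtok dafiu ssp
Hunk 5: at line 5 remove [eju,btp] add [gznir] -> 11 lines: ffma qqm gnkhw lsbob qgh gznir moa hicf hbtok dafiu ssp
Hunk 6: at line 7 remove [hicf] add [jtqe] -> 11 lines: ffma qqm gnkhw lsbob qgh gznir moa jtqe hbtok dafiu ssp
Final line 8: jtqe

Answer: jtqe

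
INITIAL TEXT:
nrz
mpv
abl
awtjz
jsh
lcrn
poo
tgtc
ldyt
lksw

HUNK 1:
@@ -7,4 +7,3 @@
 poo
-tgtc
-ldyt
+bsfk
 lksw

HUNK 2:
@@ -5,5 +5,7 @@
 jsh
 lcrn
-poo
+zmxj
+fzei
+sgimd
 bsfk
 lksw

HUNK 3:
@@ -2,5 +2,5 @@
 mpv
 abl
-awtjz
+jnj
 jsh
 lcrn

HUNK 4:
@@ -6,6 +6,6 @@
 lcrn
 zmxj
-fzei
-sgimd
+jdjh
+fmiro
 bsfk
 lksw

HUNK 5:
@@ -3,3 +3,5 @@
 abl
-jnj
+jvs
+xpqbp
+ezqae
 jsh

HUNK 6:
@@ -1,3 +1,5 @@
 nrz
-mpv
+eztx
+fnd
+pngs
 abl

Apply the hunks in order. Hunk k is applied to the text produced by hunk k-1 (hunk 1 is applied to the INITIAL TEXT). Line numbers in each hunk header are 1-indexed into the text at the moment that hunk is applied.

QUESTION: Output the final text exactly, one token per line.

Hunk 1: at line 7 remove [tgtc,ldyt] add [bsfk] -> 9 lines: nrz mpv abl awtjz jsh lcrn poo bsfk lksw
Hunk 2: at line 5 remove [poo] add [zmxj,fzei,sgimd] -> 11 lines: nrz mpv abl awtjz jsh lcrn zmxj fzei sgimd bsfk lksw
Hunk 3: at line 2 remove [awtjz] add [jnj] -> 11 lines: nrz mpv abl jnj jsh lcrn zmxj fzei sgimd bsfk lksw
Hunk 4: at line 6 remove [fzei,sgimd] add [jdjh,fmiro] -> 11 lines: nrz mpv abl jnj jsh lcrn zmxj jdjh fmiro bsfk lksw
Hunk 5: at line 3 remove [jnj] add [jvs,xpqbp,ezqae] -> 13 lines: nrz mpv abl jvs xpqbp ezqae jsh lcrn zmxj jdjh fmiro bsfk lksw
Hunk 6: at line 1 remove [mpv] add [eztx,fnd,pngs] -> 15 lines: nrz eztx fnd pngs abl jvs xpqbp ezqae jsh lcrn zmxj jdjh fmiro bsfk lksw

Answer: nrz
eztx
fnd
pngs
abl
jvs
xpqbp
ezqae
jsh
lcrn
zmxj
jdjh
fmiro
bsfk
lksw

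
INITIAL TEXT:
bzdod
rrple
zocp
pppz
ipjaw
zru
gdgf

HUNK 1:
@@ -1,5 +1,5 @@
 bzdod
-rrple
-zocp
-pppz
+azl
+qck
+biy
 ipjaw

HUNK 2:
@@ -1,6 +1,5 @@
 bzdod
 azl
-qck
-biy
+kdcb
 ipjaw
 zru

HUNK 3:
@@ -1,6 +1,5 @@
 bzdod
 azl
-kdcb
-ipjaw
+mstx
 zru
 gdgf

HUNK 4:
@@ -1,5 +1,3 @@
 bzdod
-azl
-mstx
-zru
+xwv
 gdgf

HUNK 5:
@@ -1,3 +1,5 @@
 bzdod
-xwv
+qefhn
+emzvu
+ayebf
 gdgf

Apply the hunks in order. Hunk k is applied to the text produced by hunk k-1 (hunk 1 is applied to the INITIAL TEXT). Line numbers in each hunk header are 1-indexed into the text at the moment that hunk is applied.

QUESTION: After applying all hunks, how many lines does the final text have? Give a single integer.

Answer: 5

Derivation:
Hunk 1: at line 1 remove [rrple,zocp,pppz] add [azl,qck,biy] -> 7 lines: bzdod azl qck biy ipjaw zru gdgf
Hunk 2: at line 1 remove [qck,biy] add [kdcb] -> 6 lines: bzdod azl kdcb ipjaw zru gdgf
Hunk 3: at line 1 remove [kdcb,ipjaw] add [mstx] -> 5 lines: bzdod azl mstx zru gdgf
Hunk 4: at line 1 remove [azl,mstx,zru] add [xwv] -> 3 lines: bzdod xwv gdgf
Hunk 5: at line 1 remove [xwv] add [qefhn,emzvu,ayebf] -> 5 lines: bzdod qefhn emzvu ayebf gdgf
Final line count: 5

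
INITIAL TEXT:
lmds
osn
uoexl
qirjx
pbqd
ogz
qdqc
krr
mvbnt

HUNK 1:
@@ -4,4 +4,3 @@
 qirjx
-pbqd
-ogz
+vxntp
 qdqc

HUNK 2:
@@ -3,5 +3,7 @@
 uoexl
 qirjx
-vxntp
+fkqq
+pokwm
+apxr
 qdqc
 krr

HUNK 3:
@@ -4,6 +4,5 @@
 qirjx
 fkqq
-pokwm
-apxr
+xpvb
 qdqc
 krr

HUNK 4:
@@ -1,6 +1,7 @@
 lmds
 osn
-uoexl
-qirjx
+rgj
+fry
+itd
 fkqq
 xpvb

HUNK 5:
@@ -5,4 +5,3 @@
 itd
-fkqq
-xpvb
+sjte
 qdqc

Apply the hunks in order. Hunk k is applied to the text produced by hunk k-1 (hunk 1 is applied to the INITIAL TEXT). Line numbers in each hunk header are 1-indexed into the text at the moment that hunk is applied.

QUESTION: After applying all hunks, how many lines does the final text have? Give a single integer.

Answer: 9

Derivation:
Hunk 1: at line 4 remove [pbqd,ogz] add [vxntp] -> 8 lines: lmds osn uoexl qirjx vxntp qdqc krr mvbnt
Hunk 2: at line 3 remove [vxntp] add [fkqq,pokwm,apxr] -> 10 lines: lmds osn uoexl qirjx fkqq pokwm apxr qdqc krr mvbnt
Hunk 3: at line 4 remove [pokwm,apxr] add [xpvb] -> 9 lines: lmds osn uoexl qirjx fkqq xpvb qdqc krr mvbnt
Hunk 4: at line 1 remove [uoexl,qirjx] add [rgj,fry,itd] -> 10 lines: lmds osn rgj fry itd fkqq xpvb qdqc krr mvbnt
Hunk 5: at line 5 remove [fkqq,xpvb] add [sjte] -> 9 lines: lmds osn rgj fry itd sjte qdqc krr mvbnt
Final line count: 9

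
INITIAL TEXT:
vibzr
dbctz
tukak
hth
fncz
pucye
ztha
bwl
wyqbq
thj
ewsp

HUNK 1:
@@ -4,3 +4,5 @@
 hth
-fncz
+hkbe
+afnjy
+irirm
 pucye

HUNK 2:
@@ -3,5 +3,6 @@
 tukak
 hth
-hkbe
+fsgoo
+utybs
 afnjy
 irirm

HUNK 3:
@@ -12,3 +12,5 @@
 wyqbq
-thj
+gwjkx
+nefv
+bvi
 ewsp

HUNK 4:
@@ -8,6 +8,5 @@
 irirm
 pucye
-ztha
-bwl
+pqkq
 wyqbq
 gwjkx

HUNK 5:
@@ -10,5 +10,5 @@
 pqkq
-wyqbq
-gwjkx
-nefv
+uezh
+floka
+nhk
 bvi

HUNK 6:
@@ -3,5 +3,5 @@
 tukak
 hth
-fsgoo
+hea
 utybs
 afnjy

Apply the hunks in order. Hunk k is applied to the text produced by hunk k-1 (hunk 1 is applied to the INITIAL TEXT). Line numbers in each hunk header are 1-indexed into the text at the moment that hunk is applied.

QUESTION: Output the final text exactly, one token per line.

Hunk 1: at line 4 remove [fncz] add [hkbe,afnjy,irirm] -> 13 lines: vibzr dbctz tukak hth hkbe afnjy irirm pucye ztha bwl wyqbq thj ewsp
Hunk 2: at line 3 remove [hkbe] add [fsgoo,utybs] -> 14 lines: vibzr dbctz tukak hth fsgoo utybs afnjy irirm pucye ztha bwl wyqbq thj ewsp
Hunk 3: at line 12 remove [thj] add [gwjkx,nefv,bvi] -> 16 lines: vibzr dbctz tukak hth fsgoo utybs afnjy irirm pucye ztha bwl wyqbq gwjkx nefv bvi ewsp
Hunk 4: at line 8 remove [ztha,bwl] add [pqkq] -> 15 lines: vibzr dbctz tukak hth fsgoo utybs afnjy irirm pucye pqkq wyqbq gwjkx nefv bvi ewsp
Hunk 5: at line 10 remove [wyqbq,gwjkx,nefv] add [uezh,floka,nhk] -> 15 lines: vibzr dbctz tukak hth fsgoo utybs afnjy irirm pucye pqkq uezh floka nhk bvi ewsp
Hunk 6: at line 3 remove [fsgoo] add [hea] -> 15 lines: vibzr dbctz tukak hth hea utybs afnjy irirm pucye pqkq uezh floka nhk bvi ewsp

Answer: vibzr
dbctz
tukak
hth
hea
utybs
afnjy
irirm
pucye
pqkq
uezh
floka
nhk
bvi
ewsp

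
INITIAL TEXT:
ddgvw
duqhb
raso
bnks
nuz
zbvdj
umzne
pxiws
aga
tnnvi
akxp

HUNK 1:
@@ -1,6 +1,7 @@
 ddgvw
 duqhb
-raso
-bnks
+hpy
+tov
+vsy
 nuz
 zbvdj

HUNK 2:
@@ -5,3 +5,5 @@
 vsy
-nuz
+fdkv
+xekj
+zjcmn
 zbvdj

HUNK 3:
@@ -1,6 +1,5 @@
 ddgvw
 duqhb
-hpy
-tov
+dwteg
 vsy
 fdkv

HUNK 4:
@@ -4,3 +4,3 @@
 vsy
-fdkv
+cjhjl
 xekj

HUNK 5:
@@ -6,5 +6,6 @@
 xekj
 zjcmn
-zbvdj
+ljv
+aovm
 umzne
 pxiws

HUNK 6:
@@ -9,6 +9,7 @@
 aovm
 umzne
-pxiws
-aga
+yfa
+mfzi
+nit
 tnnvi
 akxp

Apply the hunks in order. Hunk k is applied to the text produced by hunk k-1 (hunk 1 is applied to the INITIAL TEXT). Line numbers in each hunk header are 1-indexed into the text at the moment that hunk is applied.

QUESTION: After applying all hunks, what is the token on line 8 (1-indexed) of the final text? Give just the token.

Hunk 1: at line 1 remove [raso,bnks] add [hpy,tov,vsy] -> 12 lines: ddgvw duqhb hpy tov vsy nuz zbvdj umzne pxiws aga tnnvi akxp
Hunk 2: at line 5 remove [nuz] add [fdkv,xekj,zjcmn] -> 14 lines: ddgvw duqhb hpy tov vsy fdkv xekj zjcmn zbvdj umzne pxiws aga tnnvi akxp
Hunk 3: at line 1 remove [hpy,tov] add [dwteg] -> 13 lines: ddgvw duqhb dwteg vsy fdkv xekj zjcmn zbvdj umzne pxiws aga tnnvi akxp
Hunk 4: at line 4 remove [fdkv] add [cjhjl] -> 13 lines: ddgvw duqhb dwteg vsy cjhjl xekj zjcmn zbvdj umzne pxiws aga tnnvi akxp
Hunk 5: at line 6 remove [zbvdj] add [ljv,aovm] -> 14 lines: ddgvw duqhb dwteg vsy cjhjl xekj zjcmn ljv aovm umzne pxiws aga tnnvi akxp
Hunk 6: at line 9 remove [pxiws,aga] add [yfa,mfzi,nit] -> 15 lines: ddgvw duqhb dwteg vsy cjhjl xekj zjcmn ljv aovm umzne yfa mfzi nit tnnvi akxp
Final line 8: ljv

Answer: ljv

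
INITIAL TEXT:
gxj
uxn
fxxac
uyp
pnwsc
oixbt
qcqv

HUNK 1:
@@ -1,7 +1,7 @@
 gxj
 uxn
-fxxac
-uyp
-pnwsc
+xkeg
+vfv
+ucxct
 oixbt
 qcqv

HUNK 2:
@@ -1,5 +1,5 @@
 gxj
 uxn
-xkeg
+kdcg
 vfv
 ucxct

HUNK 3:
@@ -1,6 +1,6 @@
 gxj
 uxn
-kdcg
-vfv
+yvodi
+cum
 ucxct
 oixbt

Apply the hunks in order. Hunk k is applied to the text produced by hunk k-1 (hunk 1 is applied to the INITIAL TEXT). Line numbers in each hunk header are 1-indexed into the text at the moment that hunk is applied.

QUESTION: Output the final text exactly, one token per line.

Hunk 1: at line 1 remove [fxxac,uyp,pnwsc] add [xkeg,vfv,ucxct] -> 7 lines: gxj uxn xkeg vfv ucxct oixbt qcqv
Hunk 2: at line 1 remove [xkeg] add [kdcg] -> 7 lines: gxj uxn kdcg vfv ucxct oixbt qcqv
Hunk 3: at line 1 remove [kdcg,vfv] add [yvodi,cum] -> 7 lines: gxj uxn yvodi cum ucxct oixbt qcqv

Answer: gxj
uxn
yvodi
cum
ucxct
oixbt
qcqv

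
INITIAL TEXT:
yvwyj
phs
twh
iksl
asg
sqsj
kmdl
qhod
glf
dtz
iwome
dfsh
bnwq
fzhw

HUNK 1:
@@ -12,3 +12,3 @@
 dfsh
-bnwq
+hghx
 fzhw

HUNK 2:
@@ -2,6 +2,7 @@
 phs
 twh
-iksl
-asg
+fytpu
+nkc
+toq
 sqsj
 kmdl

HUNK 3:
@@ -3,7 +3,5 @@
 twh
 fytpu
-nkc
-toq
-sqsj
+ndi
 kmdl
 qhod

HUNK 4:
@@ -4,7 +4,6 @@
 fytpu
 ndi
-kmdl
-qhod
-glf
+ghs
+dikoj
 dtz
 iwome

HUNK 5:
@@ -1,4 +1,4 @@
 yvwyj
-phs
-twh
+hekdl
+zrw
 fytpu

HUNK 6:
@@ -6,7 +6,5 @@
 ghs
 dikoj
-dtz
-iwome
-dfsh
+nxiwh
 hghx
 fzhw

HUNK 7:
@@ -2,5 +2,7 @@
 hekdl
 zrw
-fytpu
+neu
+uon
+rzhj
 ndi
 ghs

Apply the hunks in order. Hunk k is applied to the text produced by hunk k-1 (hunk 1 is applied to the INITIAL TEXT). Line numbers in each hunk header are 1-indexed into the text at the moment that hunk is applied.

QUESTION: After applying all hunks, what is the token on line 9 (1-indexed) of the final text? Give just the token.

Hunk 1: at line 12 remove [bnwq] add [hghx] -> 14 lines: yvwyj phs twh iksl asg sqsj kmdl qhod glf dtz iwome dfsh hghx fzhw
Hunk 2: at line 2 remove [iksl,asg] add [fytpu,nkc,toq] -> 15 lines: yvwyj phs twh fytpu nkc toq sqsj kmdl qhod glf dtz iwome dfsh hghx fzhw
Hunk 3: at line 3 remove [nkc,toq,sqsj] add [ndi] -> 13 lines: yvwyj phs twh fytpu ndi kmdl qhod glf dtz iwome dfsh hghx fzhw
Hunk 4: at line 4 remove [kmdl,qhod,glf] add [ghs,dikoj] -> 12 lines: yvwyj phs twh fytpu ndi ghs dikoj dtz iwome dfsh hghx fzhw
Hunk 5: at line 1 remove [phs,twh] add [hekdl,zrw] -> 12 lines: yvwyj hekdl zrw fytpu ndi ghs dikoj dtz iwome dfsh hghx fzhw
Hunk 6: at line 6 remove [dtz,iwome,dfsh] add [nxiwh] -> 10 lines: yvwyj hekdl zrw fytpu ndi ghs dikoj nxiwh hghx fzhw
Hunk 7: at line 2 remove [fytpu] add [neu,uon,rzhj] -> 12 lines: yvwyj hekdl zrw neu uon rzhj ndi ghs dikoj nxiwh hghx fzhw
Final line 9: dikoj

Answer: dikoj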